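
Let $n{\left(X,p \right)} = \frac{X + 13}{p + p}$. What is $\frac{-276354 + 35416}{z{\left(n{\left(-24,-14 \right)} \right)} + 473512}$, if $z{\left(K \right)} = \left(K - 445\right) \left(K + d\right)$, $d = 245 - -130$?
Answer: $- \frac{188895392}{240381969} \approx -0.78581$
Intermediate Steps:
$n{\left(X,p \right)} = \frac{13 + X}{2 p}$
$d = 375$ ($d = 245 + 130 = 375$)
$z{\left(K \right)} = \left(-445 + K\right) \left(375 + K\right)$ ($z{\left(K \right)} = \left(K - 445\right) \left(K + 375\right) = \left(-445 + K\right) \left(375 + K\right)$)
$\frac{-276354 + 35416}{z{\left(n{\left(-24,-14 \right)} \right)} + 473512} = \frac{-276354 + 35416}{\left(-166875 + \left(\frac{13 - 24}{2 \left(-14\right)}\right)^{2} - 70 \frac{13 - 24}{2 \left(-14\right)}\right) + 473512} = - \frac{240938}{\left(-166875 + \left(\frac{1}{2} \left(- \frac{1}{14}\right) \left(-11\right)\right)^{2} - 70 \cdot \frac{1}{2} \left(- \frac{1}{14}\right) \left(-11\right)\right) + 473512} = - \frac{240938}{\left(-166875 + \left(\frac{11}{28}\right)^{2} - \frac{55}{2}\right) + 473512} = - \frac{240938}{\left(-166875 + \frac{121}{784} - \frac{55}{2}\right) + 473512} = - \frac{240938}{- \frac{130851439}{784} + 473512} = - \frac{240938}{\frac{240381969}{784}} = \left(-240938\right) \frac{784}{240381969} = - \frac{188895392}{240381969}$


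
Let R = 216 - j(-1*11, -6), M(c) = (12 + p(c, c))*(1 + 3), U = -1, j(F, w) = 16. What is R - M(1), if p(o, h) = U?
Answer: 156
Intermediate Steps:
p(o, h) = -1
M(c) = 44 (M(c) = (12 - 1)*(1 + 3) = 11*4 = 44)
R = 200 (R = 216 - 1*16 = 216 - 16 = 200)
R - M(1) = 200 - 1*44 = 200 - 44 = 156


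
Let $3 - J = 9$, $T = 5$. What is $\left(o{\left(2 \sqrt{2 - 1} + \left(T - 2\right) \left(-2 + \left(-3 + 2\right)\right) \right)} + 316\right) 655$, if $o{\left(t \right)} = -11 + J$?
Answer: $195845$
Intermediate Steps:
$J = -6$ ($J = 3 - 9 = -6$)
$o{\left(t \right)} = -17$ ($o{\left(t \right)} = -11 - 6 = -17$)
$\left(o{\left(2 \sqrt{2 - 1} + \left(T - 2\right) \left(-2 + \left(-3 + 2\right)\right) \right)} + 316\right) 655 = \left(-17 + 316\right) 655 = 299 \cdot 655 = 195845$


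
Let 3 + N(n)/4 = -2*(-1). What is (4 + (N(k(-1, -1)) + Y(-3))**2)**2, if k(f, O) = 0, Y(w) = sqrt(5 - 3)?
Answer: 612 - 352*sqrt(2) ≈ 114.20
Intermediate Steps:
Y(w) = sqrt(2)
N(n) = -4 (N(n) = -12 + 4*(-2*(-1)) = -12 + 4*2 = -12 + 8 = -4)
(4 + (N(k(-1, -1)) + Y(-3))**2)**2 = (4 + (-4 + sqrt(2))**2)**2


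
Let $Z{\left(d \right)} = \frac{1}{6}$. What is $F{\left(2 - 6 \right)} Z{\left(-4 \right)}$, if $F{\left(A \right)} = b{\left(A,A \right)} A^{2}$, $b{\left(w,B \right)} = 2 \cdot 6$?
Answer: $32$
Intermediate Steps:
$b{\left(w,B \right)} = 12$
$Z{\left(d \right)} = \frac{1}{6}$
$F{\left(A \right)} = 12 A^{2}$
$F{\left(2 - 6 \right)} Z{\left(-4 \right)} = 12 \left(2 - 6\right)^{2} \cdot \frac{1}{6} = 12 \left(-4\right)^{2} \cdot \frac{1}{6} = 12 \cdot 16 \cdot \frac{1}{6} = 192 \cdot \frac{1}{6} = 32$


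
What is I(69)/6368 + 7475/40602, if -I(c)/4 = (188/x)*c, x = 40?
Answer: -6335143/323191920 ≈ -0.019602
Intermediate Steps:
I(c) = -94*c/5 (I(c) = -4*188/40*c = -4*188*(1/40)*c = -94*c/5)
I(69)/6368 + 7475/40602 = -94/5*69/6368 + 7475/40602 = -6486/5*1/6368 + 7475*(1/40602) = -3243/15920 + 7475/40602 = -6335143/323191920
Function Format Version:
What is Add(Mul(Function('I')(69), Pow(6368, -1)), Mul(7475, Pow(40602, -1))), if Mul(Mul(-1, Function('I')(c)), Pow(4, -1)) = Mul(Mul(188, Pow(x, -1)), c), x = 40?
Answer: Rational(-6335143, 323191920) ≈ -0.019602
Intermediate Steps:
Function('I')(c) = Mul(Rational(-94, 5), c) (Function('I')(c) = Mul(-4, Mul(Mul(188, Pow(40, -1)), c)) = Mul(-4, Mul(Mul(188, Rational(1, 40)), c)) = Mul(-4, Mul(Rational(47, 10), c)) = Mul(Rational(-94, 5), c))
Add(Mul(Function('I')(69), Pow(6368, -1)), Mul(7475, Pow(40602, -1))) = Add(Mul(Mul(Rational(-94, 5), 69), Pow(6368, -1)), Mul(7475, Pow(40602, -1))) = Add(Mul(Rational(-6486, 5), Rational(1, 6368)), Mul(7475, Rational(1, 40602))) = Add(Rational(-3243, 15920), Rational(7475, 40602)) = Rational(-6335143, 323191920)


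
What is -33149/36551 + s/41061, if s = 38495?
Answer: 45899656/1500820611 ≈ 0.030583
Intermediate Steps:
-33149/36551 + s/41061 = -33149/36551 + 38495/41061 = 45899656/1500820611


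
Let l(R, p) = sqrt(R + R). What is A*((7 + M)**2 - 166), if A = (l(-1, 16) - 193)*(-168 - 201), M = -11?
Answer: -10682550 + 55350*I*sqrt(2) ≈ -1.0683e+7 + 78277.0*I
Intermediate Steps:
l(R, p) = sqrt(2)*sqrt(R) (l(R, p) = sqrt(2*R) = sqrt(2)*sqrt(R))
A = 71217 - 369*I*sqrt(2) (A = (sqrt(2)*sqrt(-1) - 193)*(-168 - 201) = (sqrt(2)*I - 193)*(-369) = (I*sqrt(2) - 193)*(-369) = (-193 + I*sqrt(2))*(-369) = 71217 - 369*I*sqrt(2) ≈ 71217.0 - 521.84*I)
A*((7 + M)**2 - 166) = (71217 - 369*I*sqrt(2))*((7 - 11)**2 - 166) = (71217 - 369*I*sqrt(2))*((-4)**2 - 166) = (71217 - 369*I*sqrt(2))*(16 - 166) = (71217 - 369*I*sqrt(2))*(-150) = -10682550 + 55350*I*sqrt(2)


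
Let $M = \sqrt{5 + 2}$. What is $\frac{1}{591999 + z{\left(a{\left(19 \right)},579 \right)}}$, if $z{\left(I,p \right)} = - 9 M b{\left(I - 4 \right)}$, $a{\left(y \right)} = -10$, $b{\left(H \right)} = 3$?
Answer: $\frac{197333}{116820936966} + \frac{3 \sqrt{7}}{38940312322} \approx 1.6894 \cdot 10^{-6}$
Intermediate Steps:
$M = \sqrt{7} \approx 2.6458$
$z{\left(I,p \right)} = - 27 \sqrt{7}$ ($z{\left(I,p \right)} = - 9 \sqrt{7} \cdot 3 = - 27 \sqrt{7}$)
$\frac{1}{591999 + z{\left(a{\left(19 \right)},579 \right)}} = \frac{1}{591999 - 27 \sqrt{7}}$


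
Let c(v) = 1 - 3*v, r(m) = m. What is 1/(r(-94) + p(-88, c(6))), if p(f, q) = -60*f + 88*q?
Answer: 1/3690 ≈ 0.00027100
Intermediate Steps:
1/(r(-94) + p(-88, c(6))) = 1/(-94 + (-60*(-88) + 88*(1 - 3*6))) = 1/(-94 + (5280 + 88*(1 - 18))) = 1/(-94 + (5280 + 88*(-17))) = 1/(-94 + (5280 - 1496)) = 1/(-94 + 3784) = 1/3690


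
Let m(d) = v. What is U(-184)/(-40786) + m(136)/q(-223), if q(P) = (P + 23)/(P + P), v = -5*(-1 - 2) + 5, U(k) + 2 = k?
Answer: 4548104/101965 ≈ 44.605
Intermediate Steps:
U(k) = -2 + k
v = 20 (v = -5*(-3) + 5 = 15 + 5 = 20)
q(P) = (23 + P)/(2*P) (q(P) = (23 + P)/((2*P)) = (23 + P)*(1/(2*P)) = (23 + P)/(2*P))
m(d) = 20
U(-184)/(-40786) + m(136)/q(-223) = (-2 - 184)/(-40786) + 20/(((1/2)*(23 - 223)/(-223))) = -186*(-1/40786) + 20/(((1/2)*(-1/223)*(-200))) = 93/20393 + 20/(100/223) = 93/20393 + 20*(223/100) = 93/20393 + 223/5 = 4548104/101965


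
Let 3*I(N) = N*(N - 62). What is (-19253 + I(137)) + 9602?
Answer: -6226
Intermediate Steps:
I(N) = N*(-62 + N)/3 (I(N) = (N*(N - 62))/3 = (N*(-62 + N))/3 = N*(-62 + N)/3)
(-19253 + I(137)) + 9602 = (-19253 + (⅓)*137*(-62 + 137)) + 9602 = (-19253 + (⅓)*137*75) + 9602 = (-19253 + 3425) + 9602 = -15828 + 9602 = -6226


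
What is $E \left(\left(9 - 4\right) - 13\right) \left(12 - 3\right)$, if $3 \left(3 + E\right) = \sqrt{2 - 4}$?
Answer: $216 - 24 i \sqrt{2} \approx 216.0 - 33.941 i$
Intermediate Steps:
$E = -3 + \frac{i \sqrt{2}}{3}$ ($E = -3 + \frac{\sqrt{2 - 4}}{3} = -3 + \frac{\sqrt{-2}}{3} = -3 + \frac{i \sqrt{2}}{3} \approx -3.0 + 0.4714 i$)
$E \left(\left(9 - 4\right) - 13\right) \left(12 - 3\right) = \left(-3 + \frac{i \sqrt{2}}{3}\right) \left(\left(9 - 4\right) - 13\right) \left(12 - 3\right) = \left(-3 + \frac{i \sqrt{2}}{3}\right) \left(5 - 13\right) 9 = \left(-3 + \frac{i \sqrt{2}}{3}\right) \left(\left(-8\right) 9\right) = \left(-3 + \frac{i \sqrt{2}}{3}\right) \left(-72\right) = 216 - 24 i \sqrt{2}$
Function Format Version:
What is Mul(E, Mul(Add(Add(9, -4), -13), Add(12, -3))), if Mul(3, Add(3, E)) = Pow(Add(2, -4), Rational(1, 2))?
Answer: Add(216, Mul(-24, I, Pow(2, Rational(1, 2)))) ≈ Add(216.00, Mul(-33.941, I))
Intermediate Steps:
E = Add(-3, Mul(Rational(1, 3), I, Pow(2, Rational(1, 2)))) (E = Add(-3, Mul(Rational(1, 3), Pow(Add(2, -4), Rational(1, 2)))) = Add(-3, Mul(Rational(1, 3), Pow(-2, Rational(1, 2)))) = Add(-3, Mul(Rational(1, 3), Mul(I, Pow(2, Rational(1, 2))))) = Add(-3, Mul(Rational(1, 3), I, Pow(2, Rational(1, 2)))) ≈ Add(-3.0000, Mul(0.47140, I)))
Mul(E, Mul(Add(Add(9, -4), -13), Add(12, -3))) = Mul(Add(-3, Mul(Rational(1, 3), I, Pow(2, Rational(1, 2)))), Mul(Add(Add(9, -4), -13), Add(12, -3))) = Mul(Add(-3, Mul(Rational(1, 3), I, Pow(2, Rational(1, 2)))), Mul(Add(5, -13), 9)) = Mul(Add(-3, Mul(Rational(1, 3), I, Pow(2, Rational(1, 2)))), Mul(-8, 9)) = Mul(Add(-3, Mul(Rational(1, 3), I, Pow(2, Rational(1, 2)))), -72) = Add(216, Mul(-24, I, Pow(2, Rational(1, 2))))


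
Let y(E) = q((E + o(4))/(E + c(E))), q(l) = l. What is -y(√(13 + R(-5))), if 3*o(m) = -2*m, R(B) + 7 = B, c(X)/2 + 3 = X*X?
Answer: -5/9 ≈ -0.55556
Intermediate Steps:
c(X) = -6 + 2*X² (c(X) = -6 + 2*(X*X) = -6 + 2*X²)
R(B) = -7 + B
o(m) = -2*m/3 (o(m) = (-2*m)/3 = -2*m/3)
y(E) = (-8/3 + E)/(-6 + E + 2*E²) (y(E) = (E - ⅔*4)/(E + (-6 + 2*E²)) = (E - 8/3)/(-6 + E + 2*E²) = (-8/3 + E)/(-6 + E + 2*E²))
-y(√(13 + R(-5))) = -(-8/3 + √(13 + (-7 - 5)))/(-6 + √(13 + (-7 - 5)) + 2*(√(13 + (-7 - 5)))²) = -(-8/3 + √(13 - 12))/(-6 + √(13 - 12) + 2*(√(13 - 12))²) = -(-8/3 + √1)/(-6 + √1 + 2*(√1)²) = -(-8/3 + 1)/(-6 + 1 + 2*1²) = -(-5)/((-6 + 1 + 2*1)*3) = -(-5)/((-6 + 1 + 2)*3) = -(-5)/((-3)*3) = -(-1)*(-5)/(3*3) = -1*5/9 = -5/9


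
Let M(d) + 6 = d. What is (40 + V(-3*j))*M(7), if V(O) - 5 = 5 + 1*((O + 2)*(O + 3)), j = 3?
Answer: 92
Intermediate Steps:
V(O) = 10 + (2 + O)*(3 + O) (V(O) = 5 + (5 + 1*((O + 2)*(O + 3))) = 5 + (5 + 1*((2 + O)*(3 + O))) = 5 + (5 + (2 + O)*(3 + O)) = 10 + (2 + O)*(3 + O))
M(d) = -6 + d
(40 + V(-3*j))*M(7) = (40 + (16 + (-3*3)**2 + 5*(-3*3)))*(-6 + 7) = (40 + (16 + (-9)**2 + 5*(-9)))*1 = (40 + (16 + 81 - 45))*1 = (40 + 52)*1 = 92*1 = 92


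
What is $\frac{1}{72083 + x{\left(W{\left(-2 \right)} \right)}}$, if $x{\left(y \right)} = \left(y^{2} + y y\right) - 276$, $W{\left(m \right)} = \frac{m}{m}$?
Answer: $\frac{1}{71809} \approx 1.3926 \cdot 10^{-5}$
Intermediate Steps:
$W{\left(m \right)} = 1$
$x{\left(y \right)} = -276 + 2 y^{2}$ ($x{\left(y \right)} = \left(y^{2} + y^{2}\right) - 276 = 2 y^{2} - 276 = -276 + 2 y^{2}$)
$\frac{1}{72083 + x{\left(W{\left(-2 \right)} \right)}} = \frac{1}{72083 - \left(276 - 2 \cdot 1^{2}\right)} = \frac{1}{72083 + \left(-276 + 2 \cdot 1\right)} = \frac{1}{72083 + \left(-276 + 2\right)} = \frac{1}{72083 - 274} = \frac{1}{71809}$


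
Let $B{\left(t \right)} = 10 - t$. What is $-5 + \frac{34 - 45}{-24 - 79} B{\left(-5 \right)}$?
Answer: $- \frac{350}{103} \approx -3.3981$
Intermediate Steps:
$-5 + \frac{34 - 45}{-24 - 79} B{\left(-5 \right)} = -5 + \frac{34 - 45}{-24 - 79} \left(10 - -5\right) = -5 + - \frac{11}{-103} \left(10 + 5\right) = -5 + \left(-11\right) \left(- \frac{1}{103}\right) 15 = -5 + \frac{11}{103} \cdot 15 = -5 + \frac{165}{103} = - \frac{350}{103}$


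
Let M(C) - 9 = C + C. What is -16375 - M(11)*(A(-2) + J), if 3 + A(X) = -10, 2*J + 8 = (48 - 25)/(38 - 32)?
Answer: -190889/12 ≈ -15907.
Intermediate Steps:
J = -25/12 (J = -4 + ((48 - 25)/(38 - 32))/2 = -4 + (23/6)/2 = -4 + (23*(1/6))/2 = -4 + (1/2)*(23/6) = -4 + 23/12 = -25/12 ≈ -2.0833)
A(X) = -13 (A(X) = -3 - 10 = -13)
M(C) = 9 + 2*C (M(C) = 9 + (C + C) = 9 + 2*C)
-16375 - M(11)*(A(-2) + J) = -16375 - (9 + 2*11)*(-13 - 25/12) = -16375 - (9 + 22)*(-181)/12 = -16375 - 31*(-181)/12 = -16375 - 1*(-5611/12) = -16375 + 5611/12 = -190889/12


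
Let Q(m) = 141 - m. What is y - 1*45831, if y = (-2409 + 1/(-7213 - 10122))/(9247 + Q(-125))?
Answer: -7557933662521/164907855 ≈ -45831.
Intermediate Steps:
y = -41760016/164907855 (y = (-2409 + 1/(-7213 - 10122))/(9247 + (141 - 1*(-125))) = (-2409 + 1/(-17335))/(9247 + (141 + 125)) = (-2409 - 1/17335)/(9247 + 266) = -41760016/17335/9513 = -41760016/17335*1/9513 = -41760016/164907855 ≈ -0.25323)
y - 1*45831 = -41760016/164907855 - 1*45831 = -41760016/164907855 - 45831 = -7557933662521/164907855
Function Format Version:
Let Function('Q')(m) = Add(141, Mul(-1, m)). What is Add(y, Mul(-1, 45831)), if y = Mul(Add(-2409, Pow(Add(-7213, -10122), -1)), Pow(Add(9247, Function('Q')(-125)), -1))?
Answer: Rational(-7557933662521, 164907855) ≈ -45831.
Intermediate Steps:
y = Rational(-41760016, 164907855) (y = Mul(Add(-2409, Pow(Add(-7213, -10122), -1)), Pow(Add(9247, Add(141, Mul(-1, -125))), -1)) = Mul(Add(-2409, Pow(-17335, -1)), Pow(Add(9247, Add(141, 125)), -1)) = Mul(Add(-2409, Rational(-1, 17335)), Pow(Add(9247, 266), -1)) = Mul(Rational(-41760016, 17335), Pow(9513, -1)) = Mul(Rational(-41760016, 17335), Rational(1, 9513)) = Rational(-41760016, 164907855) ≈ -0.25323)
Add(y, Mul(-1, 45831)) = Add(Rational(-41760016, 164907855), Mul(-1, 45831)) = Add(Rational(-41760016, 164907855), -45831) = Rational(-7557933662521, 164907855)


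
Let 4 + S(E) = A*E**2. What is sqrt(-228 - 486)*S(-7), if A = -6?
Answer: -298*I*sqrt(714) ≈ -7962.8*I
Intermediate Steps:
S(E) = -4 - 6*E**2
sqrt(-228 - 486)*S(-7) = sqrt(-228 - 486)*(-4 - 6*(-7)**2) = sqrt(-714)*(-4 - 6*49) = (I*sqrt(714))*(-4 - 294) = (I*sqrt(714))*(-298) = -298*I*sqrt(714)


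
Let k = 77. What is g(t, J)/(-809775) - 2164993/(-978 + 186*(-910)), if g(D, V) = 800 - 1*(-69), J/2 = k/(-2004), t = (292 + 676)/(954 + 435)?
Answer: 584336423251/45951492150 ≈ 12.716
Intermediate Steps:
t = 968/1389 ≈ 0.69690
J = -77/1002 (J = 2*(77/(-2004)) = 2*(77*(-1/2004)) = 2*(-77/2004) = -77/1002 ≈ -0.076846)
g(D, V) = 869 (g(D, V) = 800 + 69 = 869)
g(t, J)/(-809775) - 2164993/(-978 + 186*(-910)) = 869/(-809775) - 2164993/(-978 + 186*(-910)) = 869*(-1/809775) - 2164993/(-978 - 169260) = -869/809775 - 2164993/(-170238) = -869/809775 - 2164993*(-1/170238) = -869/809775 + 2164993/170238 = 584336423251/45951492150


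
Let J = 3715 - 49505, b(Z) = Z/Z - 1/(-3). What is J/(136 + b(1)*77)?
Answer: -68685/358 ≈ -191.86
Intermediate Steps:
b(Z) = 4/3 (b(Z) = 1 - 1*(-⅓) = 1 + ⅓ = 4/3)
J = -45790
J/(136 + b(1)*77) = -45790/(136 + (4/3)*77) = -45790/(136 + 308/3) = -45790/716/3 = -45790*3/716 = -68685/358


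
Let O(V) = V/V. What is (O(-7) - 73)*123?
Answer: -8856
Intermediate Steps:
O(V) = 1
(O(-7) - 73)*123 = (1 - 73)*123 = -72*123 = -8856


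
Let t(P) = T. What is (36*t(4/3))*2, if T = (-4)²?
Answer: 1152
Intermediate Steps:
T = 16
t(P) = 16
(36*t(4/3))*2 = (36*16)*2 = 576*2 = 1152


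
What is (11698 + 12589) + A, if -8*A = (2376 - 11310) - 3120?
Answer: 103175/4 ≈ 25794.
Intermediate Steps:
A = 6027/4 (A = -((2376 - 11310) - 3120)/8 = -(-8934 - 3120)/8 = -1/8*(-12054) = 6027/4 ≈ 1506.8)
(11698 + 12589) + A = (11698 + 12589) + 6027/4 = 24287 + 6027/4 = 103175/4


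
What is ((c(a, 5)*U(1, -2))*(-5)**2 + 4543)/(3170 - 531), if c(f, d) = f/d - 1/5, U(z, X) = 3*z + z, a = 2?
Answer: 351/203 ≈ 1.7291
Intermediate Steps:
U(z, X) = 4*z
c(f, d) = -1/5 + f/d (c(f, d) = f/d - 1*1/5 = f/d - 1/5 = -1/5 + f/d)
((c(a, 5)*U(1, -2))*(-5)**2 + 4543)/(3170 - 531) = ((((2 - 1/5*5)/5)*(4*1))*(-5)**2 + 4543)/(3170 - 531) = ((((2 - 1)/5)*4)*25 + 4543)/2639 = ((((1/5)*1)*4)*25 + 4543)*(1/2639) = (((1/5)*4)*25 + 4543)*(1/2639) = ((4/5)*25 + 4543)*(1/2639) = (20 + 4543)*(1/2639) = 4563*(1/2639) = 351/203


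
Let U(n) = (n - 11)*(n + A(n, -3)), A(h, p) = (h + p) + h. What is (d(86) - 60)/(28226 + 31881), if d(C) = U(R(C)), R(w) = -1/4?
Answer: -285/961712 ≈ -0.00029635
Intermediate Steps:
A(h, p) = p + 2*h
R(w) = -1/4 (R(w) = -1*1/4 = -1/4)
U(n) = (-11 + n)*(-3 + 3*n) (U(n) = (n - 11)*(n + (-3 + 2*n)) = (-11 + n)*(-3 + 3*n))
d(C) = 675/16 (d(C) = 33 - 36*(-1/4) + 3*(-1/4)**2 = 33 + 9 + 3*(1/16) = 33 + 9 + 3/16 = 675/16)
(d(86) - 60)/(28226 + 31881) = (675/16 - 60)/(28226 + 31881) = -285/16/60107 = -285/16*1/60107 = -285/961712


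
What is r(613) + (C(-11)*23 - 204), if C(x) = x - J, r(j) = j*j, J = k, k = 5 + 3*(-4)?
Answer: 375473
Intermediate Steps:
k = -7 (k = 5 - 12 = -7)
J = -7
r(j) = j²
C(x) = 7 + x (C(x) = x - 1*(-7) = x + 7 = 7 + x)
r(613) + (C(-11)*23 - 204) = 613² + ((7 - 11)*23 - 204) = 375769 + (-4*23 - 204) = 375769 + (-92 - 204) = 375769 - 296 = 375473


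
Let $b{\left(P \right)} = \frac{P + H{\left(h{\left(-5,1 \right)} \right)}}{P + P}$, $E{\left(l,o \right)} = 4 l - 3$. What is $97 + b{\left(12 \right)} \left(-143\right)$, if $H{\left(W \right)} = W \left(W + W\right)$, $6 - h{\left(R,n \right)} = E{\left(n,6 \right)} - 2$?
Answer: $- \frac{6701}{12} \approx -558.42$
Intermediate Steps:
$E{\left(l,o \right)} = -3 + 4 l$
$h{\left(R,n \right)} = 11 - 4 n$ ($h{\left(R,n \right)} = 6 - \left(\left(-3 + 4 n\right) - 2\right) = 6 - \left(-5 + 4 n\right) = 11 - 4 n$)
$H{\left(W \right)} = 2 W^{2}$ ($H{\left(W \right)} = W 2 W = 2 W^{2}$)
$b{\left(P \right)} = \frac{98 + P}{2 P}$ ($b{\left(P \right)} = \frac{P + 2 \left(11 - 4\right)^{2}}{P + P} = \frac{P + 2 \left(11 - 4\right)^{2}}{2 P} = \left(P + 2 \cdot 7^{2}\right) \frac{1}{2 P} = \left(P + 2 \cdot 49\right) \frac{1}{2 P} = \left(P + 98\right) \frac{1}{2 P} = \left(98 + P\right) \frac{1}{2 P} = \frac{98 + P}{2 P}$)
$97 + b{\left(12 \right)} \left(-143\right) = 97 + \frac{98 + 12}{2 \cdot 12} \left(-143\right) = 97 + \frac{1}{2} \cdot \frac{1}{12} \cdot 110 \left(-143\right) = 97 + \frac{55}{12} \left(-143\right) = 97 - \frac{7865}{12} = - \frac{6701}{12}$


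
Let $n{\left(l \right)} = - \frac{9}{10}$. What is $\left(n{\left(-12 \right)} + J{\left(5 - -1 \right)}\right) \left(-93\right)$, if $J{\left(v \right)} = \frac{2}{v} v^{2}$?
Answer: $- \frac{10323}{10} \approx -1032.3$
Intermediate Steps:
$J{\left(v \right)} = 2 v$
$n{\left(l \right)} = - \frac{9}{10}$ ($n{\left(l \right)} = \left(-9\right) \frac{1}{10} = - \frac{9}{10}$)
$\left(n{\left(-12 \right)} + J{\left(5 - -1 \right)}\right) \left(-93\right) = \left(- \frac{9}{10} + 2 \left(5 - -1\right)\right) \left(-93\right) = \left(- \frac{9}{10} + 2 \left(5 + 1\right)\right) \left(-93\right) = \left(- \frac{9}{10} + 2 \cdot 6\right) \left(-93\right) = \left(- \frac{9}{10} + 12\right) \left(-93\right) = \frac{111}{10} \left(-93\right) = - \frac{10323}{10}$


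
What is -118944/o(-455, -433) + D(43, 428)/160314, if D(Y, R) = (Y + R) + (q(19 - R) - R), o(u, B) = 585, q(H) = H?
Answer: -353122269/1736735 ≈ -203.33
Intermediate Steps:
D(Y, R) = 19 + Y - R (D(Y, R) = (Y + R) + ((19 - R) - R) = (R + Y) + (19 - 2*R) = 19 + Y - R)
-118944/o(-455, -433) + D(43, 428)/160314 = -118944/585 + (19 + 43 - 1*428)/160314 = -118944*1/585 + (19 + 43 - 428)*(1/160314) = -13216/65 - 366*1/160314 = -13216/65 - 61/26719 = -353122269/1736735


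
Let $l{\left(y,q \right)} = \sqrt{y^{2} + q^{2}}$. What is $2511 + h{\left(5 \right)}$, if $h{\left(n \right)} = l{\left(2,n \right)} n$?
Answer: $2511 + 5 \sqrt{29} \approx 2537.9$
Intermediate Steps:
$l{\left(y,q \right)} = \sqrt{q^{2} + y^{2}}$
$h{\left(n \right)} = n \sqrt{4 + n^{2}}$ ($h{\left(n \right)} = \sqrt{n^{2} + 2^{2}} n = \sqrt{n^{2} + 4} n = \sqrt{4 + n^{2}} n = n \sqrt{4 + n^{2}}$)
$2511 + h{\left(5 \right)} = 2511 + 5 \sqrt{4 + 5^{2}} = 2511 + 5 \sqrt{4 + 25} = 2511 + 5 \sqrt{29}$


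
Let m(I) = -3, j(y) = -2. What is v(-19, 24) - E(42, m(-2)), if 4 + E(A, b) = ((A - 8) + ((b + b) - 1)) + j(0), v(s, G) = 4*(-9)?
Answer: -57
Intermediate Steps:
v(s, G) = -36
E(A, b) = -15 + A + 2*b (E(A, b) = -4 + (((A - 8) + ((b + b) - 1)) - 2) = -4 + (((-8 + A) + (2*b - 1)) - 2) = -4 + (((-8 + A) + (-1 + 2*b)) - 2) = -4 + ((-9 + A + 2*b) - 2) = -4 + (-11 + A + 2*b) = -15 + A + 2*b)
v(-19, 24) - E(42, m(-2)) = -36 - (-15 + 42 + 2*(-3)) = -36 - (-15 + 42 - 6) = -36 - 1*21 = -36 - 21 = -57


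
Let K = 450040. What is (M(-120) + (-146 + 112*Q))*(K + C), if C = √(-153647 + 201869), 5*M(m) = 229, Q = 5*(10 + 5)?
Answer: 3735241992 + 124497*√5358/5 ≈ 3.7371e+9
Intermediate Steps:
Q = 75 (Q = 5*15 = 75)
M(m) = 229/5 (M(m) = (⅕)*229 = 229/5)
C = 3*√5358 (C = √48222 = 3*√5358 ≈ 219.59)
(M(-120) + (-146 + 112*Q))*(K + C) = (229/5 + (-146 + 112*75))*(450040 + 3*√5358) = (229/5 + (-146 + 8400))*(450040 + 3*√5358) = (229/5 + 8254)*(450040 + 3*√5358) = 41499*(450040 + 3*√5358)/5 = 3735241992 + 124497*√5358/5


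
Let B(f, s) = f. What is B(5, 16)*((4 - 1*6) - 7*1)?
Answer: -45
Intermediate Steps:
B(5, 16)*((4 - 1*6) - 7*1) = 5*((4 - 1*6) - 7*1) = 5*((4 - 6) - 7) = 5*(-2 - 7) = 5*(-9) = -45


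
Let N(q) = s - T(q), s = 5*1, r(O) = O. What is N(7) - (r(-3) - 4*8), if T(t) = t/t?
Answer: 39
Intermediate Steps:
T(t) = 1
s = 5
N(q) = 4 (N(q) = 5 - 1*1 = 5 - 1 = 4)
N(7) - (r(-3) - 4*8) = 4 - (-3 - 4*8) = 4 - (-3 - 32) = 4 - 1*(-35) = 4 + 35 = 39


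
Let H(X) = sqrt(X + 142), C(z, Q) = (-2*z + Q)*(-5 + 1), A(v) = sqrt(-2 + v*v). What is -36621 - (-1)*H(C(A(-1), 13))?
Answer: -36621 + sqrt(90 + 8*I) ≈ -36612.0 + 0.42122*I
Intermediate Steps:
A(v) = sqrt(-2 + v**2)
C(z, Q) = -4*Q + 8*z (C(z, Q) = (Q - 2*z)*(-4) = -4*Q + 8*z)
H(X) = sqrt(142 + X)
-36621 - (-1)*H(C(A(-1), 13)) = -36621 - (-1)*sqrt(142 + (-4*13 + 8*sqrt(-2 + (-1)**2))) = -36621 - (-1)*sqrt(142 + (-52 + 8*sqrt(-2 + 1))) = -36621 - (-1)*sqrt(142 + (-52 + 8*sqrt(-1))) = -36621 - (-1)*sqrt(142 + (-52 + 8*I)) = -36621 - (-1)*sqrt(90 + 8*I) = -36621 + sqrt(90 + 8*I)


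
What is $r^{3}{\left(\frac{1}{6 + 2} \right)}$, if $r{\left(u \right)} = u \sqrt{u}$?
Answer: $\frac{\sqrt{2}}{16384} \approx 8.6317 \cdot 10^{-5}$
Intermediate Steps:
$r{\left(u \right)} = u^{\frac{3}{2}}$
$r^{3}{\left(\frac{1}{6 + 2} \right)} = \left(\left(\frac{1}{6 + 2}\right)^{\frac{3}{2}}\right)^{3} = \left(\left(\frac{1}{8}\right)^{\frac{3}{2}}\right)^{3} = \left(\frac{\sqrt{2}}{32}\right)^{3} = \frac{\sqrt{2}}{16384}$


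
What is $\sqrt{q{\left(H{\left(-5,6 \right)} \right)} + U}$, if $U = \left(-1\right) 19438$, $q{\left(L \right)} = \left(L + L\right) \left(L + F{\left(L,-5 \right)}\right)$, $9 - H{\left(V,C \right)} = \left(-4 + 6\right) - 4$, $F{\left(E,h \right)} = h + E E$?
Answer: $2 i \sqrt{4161} \approx 129.01 i$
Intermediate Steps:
$F{\left(E,h \right)} = h + E^{2}$
$H{\left(V,C \right)} = 11$ ($H{\left(V,C \right)} = 9 - \left(\left(-4 + 6\right) - 4\right) = 9 - \left(2 - 4\right) = 9 - -2 = 9 + 2 = 11$)
$q{\left(L \right)} = 2 L \left(-5 + L + L^{2}\right)$ ($q{\left(L \right)} = \left(L + L\right) \left(L + \left(-5 + L^{2}\right)\right) = 2 L \left(-5 + L + L^{2}\right)$)
$U = -19438$
$\sqrt{q{\left(H{\left(-5,6 \right)} \right)} + U} = \sqrt{2 \cdot 11 \left(-5 + 11 + 11^{2}\right) - 19438} = \sqrt{2 \cdot 11 \left(-5 + 11 + 121\right) - 19438} = \sqrt{2 \cdot 11 \cdot 127 - 19438} = \sqrt{2794 - 19438} = \sqrt{-16644} = 2 i \sqrt{4161}$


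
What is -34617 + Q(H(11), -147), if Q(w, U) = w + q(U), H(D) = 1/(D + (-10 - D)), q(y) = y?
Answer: -347641/10 ≈ -34764.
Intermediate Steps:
H(D) = -⅒ (H(D) = 1/(-10) = -⅒)
Q(w, U) = U + w (Q(w, U) = w + U = U + w)
-34617 + Q(H(11), -147) = -34617 + (-147 - ⅒) = -34617 - 1471/10 = -347641/10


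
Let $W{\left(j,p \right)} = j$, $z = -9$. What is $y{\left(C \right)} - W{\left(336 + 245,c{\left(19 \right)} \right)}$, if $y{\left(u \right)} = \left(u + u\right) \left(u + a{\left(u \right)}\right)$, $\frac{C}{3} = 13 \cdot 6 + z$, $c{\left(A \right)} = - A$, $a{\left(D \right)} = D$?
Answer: $170815$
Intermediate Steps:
$C = 207$ ($C = 3 \left(13 \cdot 6 - 9\right) = 3 \left(78 - 9\right) = 3 \cdot 69 = 207$)
$y{\left(u \right)} = 4 u^{2}$ ($y{\left(u \right)} = \left(u + u\right) \left(u + u\right) = 2 u 2 u = 4 u^{2}$)
$y{\left(C \right)} - W{\left(336 + 245,c{\left(19 \right)} \right)} = 4 \cdot 207^{2} - \left(336 + 245\right) = 4 \cdot 42849 - 581 = 171396 - 581 = 170815$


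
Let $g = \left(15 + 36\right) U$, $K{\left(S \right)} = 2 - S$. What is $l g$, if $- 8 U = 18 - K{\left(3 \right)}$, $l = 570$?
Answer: $- \frac{276165}{4} \approx -69041.0$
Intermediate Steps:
$U = - \frac{19}{8}$ ($U = - \frac{18 - \left(2 - 3\right)}{8} = - \frac{18 - -1}{8} = - \frac{18 + 1}{8} = \left(- \frac{1}{8}\right) 19 = - \frac{19}{8} \approx -2.375$)
$g = - \frac{969}{8}$ ($g = \left(15 + 36\right) \left(- \frac{19}{8}\right) = 51 \left(- \frac{19}{8}\right) = - \frac{969}{8} \approx -121.13$)
$l g = 570 \left(- \frac{969}{8}\right) = - \frac{276165}{4}$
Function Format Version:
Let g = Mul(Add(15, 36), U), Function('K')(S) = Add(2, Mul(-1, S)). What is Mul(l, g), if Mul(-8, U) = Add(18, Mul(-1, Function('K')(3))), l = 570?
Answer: Rational(-276165, 4) ≈ -69041.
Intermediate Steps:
U = Rational(-19, 8) (U = Mul(Rational(-1, 8), Add(18, Mul(-1, Add(2, Mul(-1, 3))))) = Mul(Rational(-1, 8), Add(18, Mul(-1, Add(2, -3)))) = Mul(Rational(-1, 8), Add(18, Mul(-1, -1))) = Mul(Rational(-1, 8), Add(18, 1)) = Mul(Rational(-1, 8), 19) = Rational(-19, 8) ≈ -2.3750)
g = Rational(-969, 8) (g = Mul(Add(15, 36), Rational(-19, 8)) = Mul(51, Rational(-19, 8)) = Rational(-969, 8) ≈ -121.13)
Mul(l, g) = Mul(570, Rational(-969, 8)) = Rational(-276165, 4)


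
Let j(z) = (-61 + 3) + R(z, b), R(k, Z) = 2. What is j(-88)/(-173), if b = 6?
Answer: 56/173 ≈ 0.32370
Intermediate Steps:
j(z) = -56 (j(z) = (-61 + 3) + 2 = -58 + 2 = -56)
j(-88)/(-173) = -56/(-173) = -56*(-1/173) = 56/173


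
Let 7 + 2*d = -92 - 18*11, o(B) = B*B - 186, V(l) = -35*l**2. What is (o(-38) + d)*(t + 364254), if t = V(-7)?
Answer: 804474041/2 ≈ 4.0224e+8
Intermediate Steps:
o(B) = -186 + B**2 (o(B) = B**2 - 186 = -186 + B**2)
t = -1715 (t = -35*(-7)**2 = -35*49 = -1715)
d = -297/2 (d = -7/2 + (-92 - 18*11)/2 = -7/2 + (-92 - 198)/2 = -7/2 + (1/2)*(-290) = -7/2 - 145 = -297/2 ≈ -148.50)
(o(-38) + d)*(t + 364254) = ((-186 + (-38)**2) - 297/2)*(-1715 + 364254) = ((-186 + 1444) - 297/2)*362539 = (1258 - 297/2)*362539 = (2219/2)*362539 = 804474041/2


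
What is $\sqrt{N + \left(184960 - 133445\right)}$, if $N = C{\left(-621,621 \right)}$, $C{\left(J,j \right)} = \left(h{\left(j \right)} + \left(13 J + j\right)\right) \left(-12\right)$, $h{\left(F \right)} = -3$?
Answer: $5 \sqrt{5639} \approx 375.47$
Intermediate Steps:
$C{\left(J,j \right)} = 36 - 156 J - 12 j$ ($C{\left(J,j \right)} = \left(-3 + \left(13 J + j\right)\right) \left(-12\right) = \left(-3 + \left(j + 13 J\right)\right) \left(-12\right) = \left(-3 + j + 13 J\right) \left(-12\right) = 36 - 156 J - 12 j$)
$N = 89460$ ($N = 36 - -96876 - 7452 = 36 + 96876 - 7452 = 89460$)
$\sqrt{N + \left(184960 - 133445\right)} = \sqrt{89460 + \left(184960 - 133445\right)} = \sqrt{89460 + 51515} = \sqrt{140975} = 5 \sqrt{5639}$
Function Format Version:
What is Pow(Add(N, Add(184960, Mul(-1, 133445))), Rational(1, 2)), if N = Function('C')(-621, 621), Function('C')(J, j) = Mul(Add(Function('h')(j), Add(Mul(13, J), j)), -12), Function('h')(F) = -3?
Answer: Mul(5, Pow(5639, Rational(1, 2))) ≈ 375.47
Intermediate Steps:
Function('C')(J, j) = Add(36, Mul(-156, J), Mul(-12, j)) (Function('C')(J, j) = Mul(Add(-3, Add(Mul(13, J), j)), -12) = Mul(Add(-3, Add(j, Mul(13, J))), -12) = Mul(Add(-3, j, Mul(13, J)), -12) = Add(36, Mul(-156, J), Mul(-12, j)))
N = 89460 (N = Add(36, Mul(-156, -621), Mul(-12, 621)) = Add(36, 96876, -7452) = 89460)
Pow(Add(N, Add(184960, Mul(-1, 133445))), Rational(1, 2)) = Pow(Add(89460, Add(184960, Mul(-1, 133445))), Rational(1, 2)) = Pow(Add(89460, Add(184960, -133445)), Rational(1, 2)) = Pow(Add(89460, 51515), Rational(1, 2)) = Pow(140975, Rational(1, 2)) = Mul(5, Pow(5639, Rational(1, 2)))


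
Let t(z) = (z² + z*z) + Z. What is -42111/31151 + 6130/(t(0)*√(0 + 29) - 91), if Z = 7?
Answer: -252369197/3052798 - 613*√29/98 ≈ -116.35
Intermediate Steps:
t(z) = 7 + 2*z² (t(z) = (z² + z*z) + 7 = (z² + z²) + 7 = 2*z² + 7 = 7 + 2*z²)
-42111/31151 + 6130/(t(0)*√(0 + 29) - 91) = -42111/31151 + 6130/((7 + 2*0²)*√(0 + 29) - 91) = -42111*1/31151 + 6130/((7 + 2*0)*√29 - 91) = -42111/31151 + 6130/((7 + 0)*√29 - 91) = -42111/31151 + 6130/(7*√29 - 91) = -42111/31151 + 6130/(-91 + 7*√29)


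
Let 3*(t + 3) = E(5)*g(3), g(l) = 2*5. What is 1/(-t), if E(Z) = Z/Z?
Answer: -3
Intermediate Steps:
g(l) = 10
E(Z) = 1
t = 1/3 (t = -3 + (1*10)/3 = -3 + (1/3)*10 = -3 + 10/3 = 1/3 ≈ 0.33333)
1/(-t) = 1/(-1*1/3) = 1/(-1/3) = -3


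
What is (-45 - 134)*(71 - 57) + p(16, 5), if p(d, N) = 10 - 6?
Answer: -2502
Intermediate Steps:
p(d, N) = 4
(-45 - 134)*(71 - 57) + p(16, 5) = (-45 - 134)*(71 - 57) + 4 = -179*14 + 4 = -2506 + 4 = -2502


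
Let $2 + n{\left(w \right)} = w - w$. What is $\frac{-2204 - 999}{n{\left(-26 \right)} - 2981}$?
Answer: $\frac{3203}{2983} \approx 1.0738$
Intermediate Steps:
$n{\left(w \right)} = -2$ ($n{\left(w \right)} = -2 + \left(w - w\right) = -2 + 0 = -2$)
$\frac{-2204 - 999}{n{\left(-26 \right)} - 2981} = \frac{-2204 - 999}{-2 - 2981} = - \frac{3203}{-2983} = \left(-3203\right) \left(- \frac{1}{2983}\right) = \frac{3203}{2983}$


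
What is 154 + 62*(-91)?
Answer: -5488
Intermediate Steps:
154 + 62*(-91) = 154 - 5642 = -5488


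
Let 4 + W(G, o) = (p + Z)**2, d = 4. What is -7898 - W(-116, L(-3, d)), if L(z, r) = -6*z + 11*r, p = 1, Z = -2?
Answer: -7895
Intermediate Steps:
W(G, o) = -3 (W(G, o) = -4 + (1 - 2)**2 = -4 + (-1)**2 = -4 + 1 = -3)
-7898 - W(-116, L(-3, d)) = -7898 - 1*(-3) = -7898 + 3 = -7895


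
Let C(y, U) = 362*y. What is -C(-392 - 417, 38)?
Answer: 292858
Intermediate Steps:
-C(-392 - 417, 38) = -362*(-392 - 417) = -362*(-809) = -1*(-292858) = 292858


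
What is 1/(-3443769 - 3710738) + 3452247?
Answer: 24699125327228/7154507 ≈ 3.4522e+6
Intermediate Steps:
1/(-3443769 - 3710738) + 3452247 = 1/(-7154507) + 3452247 = -1/7154507 + 3452247 = 24699125327228/7154507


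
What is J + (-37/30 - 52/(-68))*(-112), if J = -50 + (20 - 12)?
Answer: 2674/255 ≈ 10.486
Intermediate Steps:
J = -42 (J = -50 + 8 = -42)
J + (-37/30 - 52/(-68))*(-112) = -42 + (-37/30 - 52/(-68))*(-112) = -42 + (-37*1/30 - 52*(-1/68))*(-112) = -42 + (-37/30 + 13/17)*(-112) = -42 - 239/510*(-112) = -42 + 13384/255 = 2674/255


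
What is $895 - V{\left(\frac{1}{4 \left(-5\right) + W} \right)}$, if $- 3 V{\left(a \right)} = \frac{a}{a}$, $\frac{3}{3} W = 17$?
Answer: $\frac{2686}{3} \approx 895.33$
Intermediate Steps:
$W = 17$
$V{\left(a \right)} = - \frac{1}{3}$ ($V{\left(a \right)} = - \frac{a \frac{1}{a}}{3} = \left(- \frac{1}{3}\right) 1 = - \frac{1}{3}$)
$895 - V{\left(\frac{1}{4 \left(-5\right) + W} \right)} = 895 - - \frac{1}{3} = 895 + \frac{1}{3} = \frac{2686}{3}$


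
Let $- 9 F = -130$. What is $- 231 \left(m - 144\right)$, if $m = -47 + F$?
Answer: $\frac{122353}{3} \approx 40784.0$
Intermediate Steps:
$F = \frac{130}{9}$ ($F = \left(- \frac{1}{9}\right) \left(-130\right) = \frac{130}{9} \approx 14.444$)
$m = - \frac{293}{9}$ ($m = -47 + \frac{130}{9} = - \frac{293}{9} \approx -32.556$)
$- 231 \left(m - 144\right) = - 231 \left(- \frac{293}{9} - 144\right) = \left(-231\right) \left(- \frac{1589}{9}\right) = \frac{122353}{3}$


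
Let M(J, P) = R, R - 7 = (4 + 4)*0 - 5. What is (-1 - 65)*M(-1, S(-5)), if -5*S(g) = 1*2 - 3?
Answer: -132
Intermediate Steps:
S(g) = ⅕ (S(g) = -(1*2 - 3)/5 = -(2 - 3)/5 = -⅕*(-1) = ⅕)
R = 2 (R = 7 + ((4 + 4)*0 - 5) = 7 + (8*0 - 5) = 7 + (0 - 5) = 7 - 5 = 2)
M(J, P) = 2
(-1 - 65)*M(-1, S(-5)) = (-1 - 65)*2 = -66*2 = -132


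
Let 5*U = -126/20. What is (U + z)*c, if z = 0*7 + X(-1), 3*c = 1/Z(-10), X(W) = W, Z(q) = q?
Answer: 113/1500 ≈ 0.075333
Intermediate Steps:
U = -63/50 (U = (-126/20)/5 = (-126*1/20)/5 = (⅕)*(-63/10) = -63/50 ≈ -1.2600)
c = -1/30 (c = (⅓)/(-10) = (⅓)*(-⅒) = -1/30 ≈ -0.033333)
z = -1 (z = 0*7 - 1 = 0 - 1 = -1)
(U + z)*c = (-63/50 - 1)*(-1/30) = -113/50*(-1/30) = 113/1500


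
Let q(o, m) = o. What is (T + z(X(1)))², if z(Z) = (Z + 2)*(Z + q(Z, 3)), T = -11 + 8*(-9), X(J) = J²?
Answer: 5929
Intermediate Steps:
T = -83 (T = -11 - 72 = -83)
z(Z) = 2*Z*(2 + Z) (z(Z) = (Z + 2)*(Z + Z) = (2 + Z)*(2*Z) = 2*Z*(2 + Z))
(T + z(X(1)))² = (-83 + 2*1²*(2 + 1²))² = (-83 + 2*1*(2 + 1))² = (-83 + 2*1*3)² = (-83 + 6)² = (-77)² = 5929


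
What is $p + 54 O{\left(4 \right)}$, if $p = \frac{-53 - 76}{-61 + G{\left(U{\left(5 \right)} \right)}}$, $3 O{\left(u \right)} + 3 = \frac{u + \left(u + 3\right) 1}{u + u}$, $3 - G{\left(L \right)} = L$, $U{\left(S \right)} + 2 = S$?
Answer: $- \frac{6621}{244} \approx -27.135$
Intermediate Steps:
$U{\left(S \right)} = -2 + S$
$G{\left(L \right)} = 3 - L$
$O{\left(u \right)} = -1 + \frac{3 + 2 u}{6 u}$ ($O{\left(u \right)} = -1 + \frac{\left(u + \left(u + 3\right) 1\right) \frac{1}{u + u}}{3} = -1 + \frac{\left(u + \left(3 + u\right) 1\right) \frac{1}{2 u}}{3} = -1 + \frac{\left(u + \left(3 + u\right)\right) \frac{1}{2 u}}{3} = -1 + \frac{\left(3 + 2 u\right) \frac{1}{2 u}}{3} = -1 + \frac{\frac{1}{2} \frac{1}{u} \left(3 + 2 u\right)}{3} = -1 + \frac{3 + 2 u}{6 u}$)
$p = \frac{129}{61}$ ($p = \frac{-53 - 76}{-61 + \left(3 - \left(-2 + 5\right)\right)} = - \frac{129}{-61 + \left(3 - 3\right)} = - \frac{129}{-61 + 0} = - \frac{129}{-61} = \left(-129\right) \left(- \frac{1}{61}\right) = \frac{129}{61} \approx 2.1148$)
$p + 54 O{\left(4 \right)} = \frac{129}{61} + 54 \frac{3 - 16}{6 \cdot 4} = \frac{129}{61} + 54 \cdot \frac{1}{6} \cdot \frac{1}{4} \left(3 - 16\right) = \frac{129}{61} + 54 \cdot \frac{1}{6} \cdot \frac{1}{4} \left(-13\right) = \frac{129}{61} + 54 \left(- \frac{13}{24}\right) = \frac{129}{61} - \frac{117}{4} = - \frac{6621}{244}$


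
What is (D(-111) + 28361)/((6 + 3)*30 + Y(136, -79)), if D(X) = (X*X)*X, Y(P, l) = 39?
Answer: -1339270/309 ≈ -4334.2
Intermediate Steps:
D(X) = X³ (D(X) = X²*X = X³)
(D(-111) + 28361)/((6 + 3)*30 + Y(136, -79)) = ((-111)³ + 28361)/((6 + 3)*30 + 39) = (-1367631 + 28361)/(9*30 + 39) = -1339270/(270 + 39) = -1339270/309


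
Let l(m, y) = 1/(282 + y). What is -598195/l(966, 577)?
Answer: -513849505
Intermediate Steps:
-598195/l(966, 577) = -598195/(1/(282 + 577)) = -598195/(1/859) = -598195/1/859 = -598195*859 = -513849505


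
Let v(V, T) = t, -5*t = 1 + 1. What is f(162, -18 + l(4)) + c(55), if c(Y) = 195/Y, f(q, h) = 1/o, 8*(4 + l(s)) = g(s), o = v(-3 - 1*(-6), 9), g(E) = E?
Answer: 23/22 ≈ 1.0455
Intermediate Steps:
t = -2/5 (t = -(1 + 1)/5 = -1/5*2 = -2/5 ≈ -0.40000)
v(V, T) = -2/5
o = -2/5 ≈ -0.40000
l(s) = -4 + s/8
f(q, h) = -5/2 (f(q, h) = 1/(-2/5) = -5/2)
f(162, -18 + l(4)) + c(55) = -5/2 + 195/55 = -5/2 + 195*(1/55) = -5/2 + 39/11 = 23/22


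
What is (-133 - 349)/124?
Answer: -241/62 ≈ -3.8871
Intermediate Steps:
(-133 - 349)/124 = (1/124)*(-482) = -241/62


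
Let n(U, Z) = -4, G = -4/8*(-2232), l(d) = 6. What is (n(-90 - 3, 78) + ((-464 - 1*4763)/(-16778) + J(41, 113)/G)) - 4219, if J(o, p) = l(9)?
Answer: -3294440221/780177 ≈ -4222.7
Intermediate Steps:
J(o, p) = 6
G = 1116 (G = -4*⅛*(-2232) = -½*(-2232) = 1116)
(n(-90 - 3, 78) + ((-464 - 1*4763)/(-16778) + J(41, 113)/G)) - 4219 = (-4 + ((-464 - 1*4763)/(-16778) + 6/1116)) - 4219 = (-4 + ((-464 - 4763)*(-1/16778) + 6*(1/1116))) - 4219 = (-4 + (-5227*(-1/16778) + 1/186)) - 4219 = (-4 + (5227/16778 + 1/186)) - 4219 = (-4 + 247250/780177) - 4219 = -2873458/780177 - 4219 = -3294440221/780177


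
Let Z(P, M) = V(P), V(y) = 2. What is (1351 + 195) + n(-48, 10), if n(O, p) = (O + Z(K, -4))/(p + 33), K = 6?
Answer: 66432/43 ≈ 1544.9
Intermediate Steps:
Z(P, M) = 2
n(O, p) = (2 + O)/(33 + p) (n(O, p) = (O + 2)/(p + 33) = (2 + O)/(33 + p))
(1351 + 195) + n(-48, 10) = (1351 + 195) + (2 - 48)/(33 + 10) = 1546 - 46/43 = 66432/43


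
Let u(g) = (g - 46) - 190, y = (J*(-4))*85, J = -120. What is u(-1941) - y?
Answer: -42977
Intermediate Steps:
y = 40800 (y = -120*(-4)*85 = 480*85 = 40800)
u(g) = -236 + g (u(g) = (-46 + g) - 190 = -236 + g)
u(-1941) - y = (-236 - 1941) - 1*40800 = -2177 - 40800 = -42977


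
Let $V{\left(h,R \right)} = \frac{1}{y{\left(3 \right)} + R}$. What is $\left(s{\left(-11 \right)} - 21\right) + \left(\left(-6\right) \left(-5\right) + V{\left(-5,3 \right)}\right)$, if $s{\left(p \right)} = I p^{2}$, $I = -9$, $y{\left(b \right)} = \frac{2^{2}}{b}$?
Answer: $- \frac{14037}{13} \approx -1079.8$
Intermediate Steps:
$y{\left(b \right)} = \frac{4}{b}$
$V{\left(h,R \right)} = \frac{1}{\frac{4}{3} + R}$
$s{\left(p \right)} = - 9 p^{2}$
$\left(s{\left(-11 \right)} - 21\right) + \left(\left(-6\right) \left(-5\right) + V{\left(-5,3 \right)}\right) = \left(- 9 \left(-11\right)^{2} - 21\right) + \left(\left(-6\right) \left(-5\right) + \frac{3}{4 + 3 \cdot 3}\right) = \left(\left(-9\right) 121 - 21\right) + \left(30 + \frac{3}{4 + 9}\right) = \left(-1089 - 21\right) + \left(30 + \frac{3}{13}\right) = -1110 + \left(30 + 3 \cdot \frac{1}{13}\right) = -1110 + \left(30 + \frac{3}{13}\right) = -1110 + \frac{393}{13} = - \frac{14037}{13}$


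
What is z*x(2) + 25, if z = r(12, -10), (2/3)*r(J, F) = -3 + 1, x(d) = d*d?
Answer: 13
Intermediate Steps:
x(d) = d²
r(J, F) = -3 (r(J, F) = 3*(-3 + 1)/2 = (3/2)*(-2) = -3)
z = -3
z*x(2) + 25 = -3*2² + 25 = -3*4 + 25 = -12 + 25 = 13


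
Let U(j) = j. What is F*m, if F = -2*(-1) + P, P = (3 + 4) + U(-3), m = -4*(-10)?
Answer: 240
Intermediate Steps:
m = 40
P = 4 (P = (3 + 4) - 3 = 7 - 3 = 4)
F = 6 (F = -2*(-1) + 4 = 2 + 4 = 6)
F*m = 6*40 = 240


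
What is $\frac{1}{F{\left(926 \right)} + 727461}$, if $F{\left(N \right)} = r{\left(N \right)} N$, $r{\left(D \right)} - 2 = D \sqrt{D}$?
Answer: $- \frac{729313}{680323576421407} + \frac{857476 \sqrt{926}}{680323576421407} \approx 3.7282 \cdot 10^{-8}$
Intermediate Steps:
$r{\left(D \right)} = 2 + D^{\frac{3}{2}}$ ($r{\left(D \right)} = 2 + D \sqrt{D} = 2 + D^{\frac{3}{2}}$)
$F{\left(N \right)} = N \left(2 + N^{\frac{3}{2}}\right)$ ($F{\left(N \right)} = \left(2 + N^{\frac{3}{2}}\right) N = N \left(2 + N^{\frac{3}{2}}\right)$)
$\frac{1}{F{\left(926 \right)} + 727461} = \frac{1}{926 \left(2 + 926^{\frac{3}{2}}\right) + 727461} = \frac{1}{926 \left(2 + 926 \sqrt{926}\right) + 727461} = \frac{1}{\left(1852 + 857476 \sqrt{926}\right) + 727461} = \frac{1}{729313 + 857476 \sqrt{926}}$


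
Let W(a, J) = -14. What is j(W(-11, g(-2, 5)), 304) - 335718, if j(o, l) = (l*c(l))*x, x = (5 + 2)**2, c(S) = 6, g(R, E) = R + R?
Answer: -246342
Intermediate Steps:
g(R, E) = 2*R
x = 49 (x = 7**2 = 49)
j(o, l) = 294*l (j(o, l) = (l*6)*49 = (6*l)*49 = 294*l)
j(W(-11, g(-2, 5)), 304) - 335718 = 294*304 - 335718 = 89376 - 335718 = -246342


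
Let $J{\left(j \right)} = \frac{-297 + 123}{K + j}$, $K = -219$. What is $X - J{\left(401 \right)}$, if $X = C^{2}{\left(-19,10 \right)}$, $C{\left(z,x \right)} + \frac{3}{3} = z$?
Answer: $\frac{36487}{91} \approx 400.96$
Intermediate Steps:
$C{\left(z,x \right)} = -1 + z$
$X = 400$ ($X = \left(-1 - 19\right)^{2} = \left(-20\right)^{2} = 400$)
$J{\left(j \right)} = - \frac{174}{-219 + j}$ ($J{\left(j \right)} = \frac{-297 + 123}{-219 + j} = - \frac{174}{-219 + j}$)
$X - J{\left(401 \right)} = 400 - - \frac{174}{-219 + 401} = 400 - - \frac{174}{182} = 400 - \left(-174\right) \frac{1}{182} = 400 - - \frac{87}{91} = 400 + \frac{87}{91} = \frac{36487}{91}$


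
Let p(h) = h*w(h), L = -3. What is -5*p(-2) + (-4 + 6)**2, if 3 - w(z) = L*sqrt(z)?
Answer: 34 + 30*I*sqrt(2) ≈ 34.0 + 42.426*I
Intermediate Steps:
w(z) = 3 + 3*sqrt(z) (w(z) = 3 - (-3)*sqrt(z) = 3 + 3*sqrt(z))
p(h) = h*(3 + 3*sqrt(h))
-5*p(-2) + (-4 + 6)**2 = -5*(3*(-2) + 3*(-2)**(3/2)) + (-4 + 6)**2 = -5*(-6 + 3*(-2*I*sqrt(2))) + 2**2 = -5*(-6 - 6*I*sqrt(2)) + 4 = (30 + 30*I*sqrt(2)) + 4 = 34 + 30*I*sqrt(2)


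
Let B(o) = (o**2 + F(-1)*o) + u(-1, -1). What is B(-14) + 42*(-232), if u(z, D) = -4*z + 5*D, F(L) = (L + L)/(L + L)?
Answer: -9563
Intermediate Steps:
F(L) = 1 (F(L) = (2*L)/((2*L)) = (2*L)*(1/(2*L)) = 1)
B(o) = -1 + o + o**2 (B(o) = (o**2 + 1*o) + (-4*(-1) + 5*(-1)) = (o**2 + o) + (4 - 5) = (o + o**2) - 1 = -1 + o + o**2)
B(-14) + 42*(-232) = (-1 - 14 + (-14)**2) + 42*(-232) = (-1 - 14 + 196) - 9744 = 181 - 9744 = -9563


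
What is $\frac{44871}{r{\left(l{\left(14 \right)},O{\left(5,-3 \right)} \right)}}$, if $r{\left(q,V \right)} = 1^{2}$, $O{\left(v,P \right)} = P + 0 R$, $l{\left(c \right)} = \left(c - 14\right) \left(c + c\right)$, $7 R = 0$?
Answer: $44871$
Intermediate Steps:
$R = 0$ ($R = \frac{1}{7} \cdot 0 = 0$)
$l{\left(c \right)} = 2 c \left(-14 + c\right)$ ($l{\left(c \right)} = \left(-14 + c\right) 2 c = 2 c \left(-14 + c\right)$)
$O{\left(v,P \right)} = P$ ($O{\left(v,P \right)} = P + 0 \cdot 0 = P + 0 = P$)
$r{\left(q,V \right)} = 1$
$\frac{44871}{r{\left(l{\left(14 \right)},O{\left(5,-3 \right)} \right)}} = \frac{44871}{1} = 44871 \cdot 1 = 44871$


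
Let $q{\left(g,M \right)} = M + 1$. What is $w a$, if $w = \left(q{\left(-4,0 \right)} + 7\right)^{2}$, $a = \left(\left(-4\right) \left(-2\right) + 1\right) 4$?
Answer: $2304$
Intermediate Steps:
$q{\left(g,M \right)} = 1 + M$
$a = 36$ ($a = \left(8 + 1\right) 4 = 9 \cdot 4 = 36$)
$w = 64$ ($w = \left(\left(1 + 0\right) + 7\right)^{2} = \left(1 + 7\right)^{2} = 8^{2} = 64$)
$w a = 64 \cdot 36 = 2304$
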